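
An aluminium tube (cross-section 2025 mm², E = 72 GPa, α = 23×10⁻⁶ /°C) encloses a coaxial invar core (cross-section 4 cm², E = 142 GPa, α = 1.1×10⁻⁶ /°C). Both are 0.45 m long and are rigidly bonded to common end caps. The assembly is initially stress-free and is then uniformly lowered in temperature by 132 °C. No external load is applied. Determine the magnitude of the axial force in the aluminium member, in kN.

P ≈ 118 kN (tensile in the aluminium)

Equilibrium of a rigid end plate with no external load gives equal and opposite internal forces ±P in the two members. Since α_{aluminium} > α_{invar}, cooling drives the aluminium into tension and the invar into compression.
Setting the final lengths equal and cancelling L: (α₁ − α₂)ΔT = P/(A₁E₁) + P/(A₂E₂).
|α₁ − α₂|·ΔT = 21.9×10⁻⁶ × 132 = 0.002891.
1/(A₁E₁) + 1/(A₂E₂) = 1/(2025×72×10³) + 1/(400×142×10³) = 2.446×10⁻⁸ N⁻¹.
So P = 0.002891 / 2.446×10⁻⁸ = 118.2 kN.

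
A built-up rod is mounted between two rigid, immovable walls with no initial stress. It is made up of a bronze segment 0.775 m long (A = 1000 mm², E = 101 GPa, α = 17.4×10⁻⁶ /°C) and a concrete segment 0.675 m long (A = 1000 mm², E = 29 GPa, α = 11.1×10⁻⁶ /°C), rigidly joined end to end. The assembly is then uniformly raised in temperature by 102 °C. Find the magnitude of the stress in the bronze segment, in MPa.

Free thermal expansion of the whole bar: Σ αᵢΔT Lᵢ = 17.4×10⁻⁶×102×775 + 11.1×10⁻⁶×102×675 = 2.14 mm.
The rigid supports impose zero overall length change; the single axial force P common to all segments must satisfy P Σ Lᵢ/(AᵢEᵢ) = δ_free.
Σ Lᵢ/(AᵢEᵢ) = 775/(1000×101×10³) + 675/(1000×29×10³) = 3.095×10⁻⁵ mm/N.
So P = 2.14 / 3.095×10⁻⁵ = 69.14 kN, compressive.
σ_{bronze} = P / A = 69140 / 1000 = 69.14 MPa.

σ ≈ 69.1 MPa (compressive)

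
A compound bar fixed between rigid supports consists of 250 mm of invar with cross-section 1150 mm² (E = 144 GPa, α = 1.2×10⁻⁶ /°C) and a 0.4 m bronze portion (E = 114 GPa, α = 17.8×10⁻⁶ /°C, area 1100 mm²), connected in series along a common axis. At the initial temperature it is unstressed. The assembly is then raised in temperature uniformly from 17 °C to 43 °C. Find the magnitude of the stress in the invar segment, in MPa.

σ ≈ 35.7 MPa (compressive)

Free thermal expansion of the whole bar: Σ αᵢΔT Lᵢ = 1.2×10⁻⁶×26×250 + 17.8×10⁻⁶×26×400 = 0.1929 mm.
The rigid supports impose zero overall length change; the single axial force P common to all segments must satisfy P Σ Lᵢ/(AᵢEᵢ) = δ_free.
Σ Lᵢ/(AᵢEᵢ) = 250/(1150×144×10³) + 400/(1100×114×10³) = 4.699×10⁻⁶ mm/N.
Hence P = δ_free / Σ(L/AE) = 0.1929/4.699×10⁻⁶ = 41.05 kN (compressive).
σ_{invar} = P / A = 41050 / 1150 = 35.7 MPa.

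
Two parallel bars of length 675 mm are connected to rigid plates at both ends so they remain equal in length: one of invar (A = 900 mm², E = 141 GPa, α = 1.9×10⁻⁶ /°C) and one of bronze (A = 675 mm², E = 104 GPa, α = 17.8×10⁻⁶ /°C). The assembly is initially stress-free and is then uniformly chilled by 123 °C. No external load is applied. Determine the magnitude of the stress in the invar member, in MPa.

The bronze has the larger α, so on cooling it would change length more than the invar if both were free. The rigid plates force a common final length, so the bronze is put into tension and the invar into compression, with equal and opposite forces P (no external load).
Compatibility of the two members (thermal + elastic change equal): (α₁ − α₂)ΔT = P·[1/(A₁E₁) + 1/(A₂E₂)].
|α₁ − α₂|·ΔT = 15.9×10⁻⁶ × 123 = 0.001956.
1/(A₁E₁) + 1/(A₂E₂) = 1/(900×141×10³) + 1/(675×104×10³) = 2.213×10⁻⁸ N⁻¹.
P = 0.001956 / 2.213×10⁻⁸ = 88390 N = 88.39 kN.
σ_{invar} = P/A₁ = 88390/900 = 98.21 MPa, compressive.

σ ≈ 98.2 MPa (compressive)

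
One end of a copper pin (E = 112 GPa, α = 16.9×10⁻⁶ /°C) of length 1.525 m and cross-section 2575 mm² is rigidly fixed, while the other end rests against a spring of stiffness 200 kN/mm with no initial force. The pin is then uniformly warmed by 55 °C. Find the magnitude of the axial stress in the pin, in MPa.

σ ≈ 53.5 MPa (compressive)

Free thermal expansion: δ_free = αΔT L = 16.9×10⁻⁶ × 55 × 1525 = 1.417 mm.
With a force P in the spring, the elastic change of the pin is PL/(AE) and that of the spring is P/k; compatibility requires their sum to equal δ_free.
So P = δ_free / [L/(AE) + 1/k] = 1.417 / [ 1525/(2575×112×10³) + 1/(200×10³) ].
P = 1.417 / 1.029×10⁻⁵ = 137800 N.
σ = P/A = 137800/2575 = 53.51 MPa.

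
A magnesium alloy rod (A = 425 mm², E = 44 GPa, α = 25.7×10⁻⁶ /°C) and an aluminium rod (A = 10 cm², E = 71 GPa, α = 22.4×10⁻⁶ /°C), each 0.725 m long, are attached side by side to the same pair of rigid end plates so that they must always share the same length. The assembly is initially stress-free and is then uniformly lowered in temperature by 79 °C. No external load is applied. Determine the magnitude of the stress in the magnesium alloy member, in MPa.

The magnesium alloy has the larger α, so on cooling it would change length more than the aluminium if both were free. The rigid plates force a common final length, so the magnesium alloy is put into tension and the aluminium into compression, with equal and opposite forces P (no external load).
Setting the final lengths equal and cancelling L: (α₁ − α₂)ΔT = P/(A₁E₁) + P/(A₂E₂).
|α₁ − α₂|·ΔT = 3.3×10⁻⁶ × 79 = 0.0002607.
1/(A₁E₁) + 1/(A₂E₂) = 1/(425×44×10³) + 1/(1000×71×10³) = 6.756×10⁻⁸ N⁻¹.
So P = 0.0002607 / 6.756×10⁻⁸ = 3.859 kN.
σ_{magnesium alloy} = P/A₁ = 3859/425 = 9.079 MPa, tensile.

σ ≈ 9.08 MPa (tensile)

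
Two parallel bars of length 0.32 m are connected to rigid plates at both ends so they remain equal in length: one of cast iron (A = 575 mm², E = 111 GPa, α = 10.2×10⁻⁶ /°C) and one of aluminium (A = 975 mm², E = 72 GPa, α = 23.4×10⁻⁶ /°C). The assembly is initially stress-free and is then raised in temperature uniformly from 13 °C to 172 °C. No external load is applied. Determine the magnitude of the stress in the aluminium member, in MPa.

σ ≈ 72 MPa (compressive)

Equilibrium of a rigid end plate with no external load gives equal and opposite internal forces ±P in the two members. Since α_{aluminium} > α_{cast iron}, heating drives the aluminium into compression and the cast iron into tension.
Equating the net (thermal + elastic) strains gives |α₁ − α₂|·ΔT = P·[1/(A₁E₁) + 1/(A₂E₂)].
|α₁ − α₂|·ΔT = 13.2×10⁻⁶ × 159 = 0.002099.
1/(A₁E₁) + 1/(A₂E₂) = 1/(575×111×10³) + 1/(975×72×10³) = 2.991×10⁻⁸ N⁻¹.
P = 0.002099 / 2.991×10⁻⁸ = 70160 N = 70.16 kN.
σ_{aluminium} = P/A₂ = 70160/975 = 71.96 MPa, compressive.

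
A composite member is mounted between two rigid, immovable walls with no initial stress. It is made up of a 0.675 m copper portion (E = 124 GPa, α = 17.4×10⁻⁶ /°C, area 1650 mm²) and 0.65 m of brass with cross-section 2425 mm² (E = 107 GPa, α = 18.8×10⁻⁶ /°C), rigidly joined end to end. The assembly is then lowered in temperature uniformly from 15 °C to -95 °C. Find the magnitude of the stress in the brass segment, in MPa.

With the walls removed the bar would change length by δ_free = Σ αᵢΔT Lᵢ = 17.4×10⁻⁶×110×675 + 18.8×10⁻⁶×110×650 = 2.636 mm.
Since the ends are fixed, an axial force P builds up, equal in every segment, with P · Σ Lᵢ/(AᵢEᵢ) = δ_free.
The series flexibility is Σ Lᵢ/(AᵢEᵢ) = 675/(1650×124×10³) + 650/(2425×107×10³) = 5.804×10⁻⁶ mm/N.
Hence P = δ_free / Σ(L/AE) = 2.636/5.804×10⁻⁶ = 454.2 kN (tensile).
σ_{brass} = P / A = 454200 / 2425 = 187.3 MPa.

σ ≈ 187 MPa (tensile)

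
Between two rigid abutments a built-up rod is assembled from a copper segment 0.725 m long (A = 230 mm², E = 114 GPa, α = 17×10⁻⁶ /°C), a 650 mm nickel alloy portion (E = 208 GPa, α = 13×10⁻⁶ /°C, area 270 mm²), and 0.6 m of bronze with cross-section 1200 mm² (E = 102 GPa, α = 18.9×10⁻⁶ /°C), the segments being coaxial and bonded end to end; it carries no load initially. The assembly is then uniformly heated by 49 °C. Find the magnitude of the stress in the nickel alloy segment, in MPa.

σ ≈ 132 MPa (compressive)

Free thermal expansion of the whole bar: Σ αᵢΔT Lᵢ = 17×10⁻⁶×49×725 + 13×10⁻⁶×49×650 + 18.9×10⁻⁶×49×600 = 1.574 mm.
The rigid supports impose zero overall length change; the single axial force P common to all segments must satisfy P Σ Lᵢ/(AᵢEᵢ) = δ_free.
Σ Lᵢ/(AᵢEᵢ) = 725/(230×114×10³) + 650/(270×208×10³) + 600/(1200×102×10³) = 4.413×10⁻⁵ mm/N.
Hence P = δ_free / Σ(L/AE) = 1.574/4.413×10⁻⁵ = 35.66 kN (compressive).
σ_{nickel alloy} = P / A = 35660 / 270 = 132.1 MPa.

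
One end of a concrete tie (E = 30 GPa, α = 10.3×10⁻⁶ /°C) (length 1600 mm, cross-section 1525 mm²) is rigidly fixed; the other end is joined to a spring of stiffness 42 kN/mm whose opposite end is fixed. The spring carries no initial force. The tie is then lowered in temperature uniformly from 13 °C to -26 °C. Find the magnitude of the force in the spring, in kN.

If the spring were absent the tie would shorten by αΔT L = 10.3×10⁻⁶ × 39 × 1600 = 0.6427 mm.
With a force P in the spring, the elastic change of the tie is PL/(AE) and that of the spring is P/k; compatibility requires their sum to equal δ_free.
P [ L/(AE) + 1/k ] = δ_free → P [ 1600/(1525×30×10³) + 1/(42×10³) ] = 0.6427.
P = 0.6427 / 5.878×10⁻⁵ = 10930 N.

P ≈ 10.9 kN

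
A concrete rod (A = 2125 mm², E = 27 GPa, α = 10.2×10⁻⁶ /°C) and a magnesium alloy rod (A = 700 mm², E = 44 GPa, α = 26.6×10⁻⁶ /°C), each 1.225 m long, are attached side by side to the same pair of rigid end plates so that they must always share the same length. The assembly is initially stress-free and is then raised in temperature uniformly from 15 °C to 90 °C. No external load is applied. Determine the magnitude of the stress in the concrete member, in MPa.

σ ≈ 11.6 MPa (tensile)

Both members must finish at the same length. With the larger α, the magnesium alloy tends to over-expand; the plates restrain it, putting the magnesium alloy in compression and the concrete in tension. With no external load the two internal forces are equal and opposite, magnitude P.
Compatibility of the two members (thermal + elastic change equal): (α₁ − α₂)ΔT = P·[1/(A₁E₁) + 1/(A₂E₂)].
|α₁ − α₂|·ΔT = 16.4×10⁻⁶ × 75 = 0.00123.
1/(A₁E₁) + 1/(A₂E₂) = 1/(2125×27×10³) + 1/(700×44×10³) = 4.99×10⁻⁸ N⁻¹.
P = 0.00123 / 4.99×10⁻⁸ = 24650 N = 24.65 kN.
σ_{concrete} = P/A₁ = 24650/2125 = 11.6 MPa, tensile.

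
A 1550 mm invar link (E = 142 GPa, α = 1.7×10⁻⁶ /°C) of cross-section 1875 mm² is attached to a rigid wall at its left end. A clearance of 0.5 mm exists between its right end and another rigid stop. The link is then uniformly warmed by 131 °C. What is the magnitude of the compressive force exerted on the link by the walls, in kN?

Unrestrained expansion: δ_free = αΔT L = 1.7×10⁻⁶ × 131 × 1550 = 0.3452 mm.
This is smaller than the 0.5 mm clearance, so the link expands freely without reaching the stop — the stress is zero.

P ≈ 0 kN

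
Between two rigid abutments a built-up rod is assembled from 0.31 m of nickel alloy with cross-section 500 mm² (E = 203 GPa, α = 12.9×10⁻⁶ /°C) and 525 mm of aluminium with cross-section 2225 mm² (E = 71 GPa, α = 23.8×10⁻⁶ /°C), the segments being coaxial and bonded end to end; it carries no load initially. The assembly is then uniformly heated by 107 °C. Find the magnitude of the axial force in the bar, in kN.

If the supports were absent, the total length change would be Σ αᵢΔT Lᵢ = 12.9×10⁻⁶×107×310 + 23.8×10⁻⁶×107×525 = 1.765 mm.
Since the ends are fixed, an axial force P builds up, equal in every segment, with P · Σ Lᵢ/(AᵢEᵢ) = δ_free.
The series flexibility is Σ Lᵢ/(AᵢEᵢ) = 310/(500×203×10³) + 525/(2225×71×10³) = 6.377×10⁻⁶ mm/N.
So P = 1.765 / 6.377×10⁻⁶ = 276.7 kN, compressive.

P ≈ 277 kN (compressive)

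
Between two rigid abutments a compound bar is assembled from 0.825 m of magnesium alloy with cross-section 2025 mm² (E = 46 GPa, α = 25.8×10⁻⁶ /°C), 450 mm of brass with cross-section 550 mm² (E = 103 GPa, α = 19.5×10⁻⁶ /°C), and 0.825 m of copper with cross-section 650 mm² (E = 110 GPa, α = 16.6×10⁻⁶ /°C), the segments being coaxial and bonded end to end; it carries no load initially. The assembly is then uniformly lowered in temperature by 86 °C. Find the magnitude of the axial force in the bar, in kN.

P ≈ 133 kN (tensile)

If the supports were absent, the total length change would be Σ αᵢΔT Lᵢ = 25.8×10⁻⁶×86×825 + 19.5×10⁻⁶×86×450 + 16.6×10⁻⁶×86×825 = 3.763 mm.
The rigid supports impose zero overall length change; the single axial force P common to all segments must satisfy P Σ Lᵢ/(AᵢEᵢ) = δ_free.
The series flexibility is Σ Lᵢ/(AᵢEᵢ) = 825/(2025×46×10³) + 450/(550×103×10³) + 825/(650×110×10³) = 2.834×10⁻⁵ mm/N.
Hence P = δ_free / Σ(L/AE) = 3.763/2.834×10⁻⁵ = 132.8 kN (tensile).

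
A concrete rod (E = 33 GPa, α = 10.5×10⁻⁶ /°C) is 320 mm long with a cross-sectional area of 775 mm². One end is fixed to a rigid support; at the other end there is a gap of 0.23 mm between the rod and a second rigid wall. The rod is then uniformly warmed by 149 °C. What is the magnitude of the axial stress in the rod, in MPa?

Free thermal elongation = αΔT L = 10.5×10⁻⁶ × 149 × 320 = 0.5006 mm.
After closing the 0.23 mm clearance, 0.5006 − 0.23 = 0.2706 mm of expansion remains to be suppressed by the wall.
Compatibility: PL/(AE) = 0.2706 mm, so σ = P/A = E × (0.2706/320) = 27.91 MPa.

σ ≈ 27.9 MPa (compressive)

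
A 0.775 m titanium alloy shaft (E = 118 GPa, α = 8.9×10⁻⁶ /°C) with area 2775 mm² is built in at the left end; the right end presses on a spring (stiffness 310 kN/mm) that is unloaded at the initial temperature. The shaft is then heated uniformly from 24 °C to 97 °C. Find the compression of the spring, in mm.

The unrestrained thermal change is αΔT L = 8.9×10⁻⁶ × 73 × 775 = 0.5035 mm.
Let P be the compressive force at the spring. The shaft shortens elastically by PL/(AE) and the spring compresses by P/k; together these equal δ_free.
So P = δ_free / [L/(AE) + 1/k] = 0.5035 / [ 775/(2775×118×10³) + 1/(310×10³) ].
P = 0.5035 / 5.593×10⁻⁶ = 90030 N.
Spring compression = P/k = 90030/(310×10³) = 0.2904 mm.

δ ≈ 0.29 mm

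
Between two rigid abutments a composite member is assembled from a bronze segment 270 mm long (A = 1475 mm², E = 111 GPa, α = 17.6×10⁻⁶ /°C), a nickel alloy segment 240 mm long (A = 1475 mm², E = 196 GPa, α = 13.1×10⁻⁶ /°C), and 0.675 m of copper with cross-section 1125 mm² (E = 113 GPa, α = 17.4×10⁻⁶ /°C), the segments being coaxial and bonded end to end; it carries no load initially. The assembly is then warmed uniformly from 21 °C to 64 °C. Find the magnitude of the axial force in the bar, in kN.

P ≈ 108 kN (compressive)

Free thermal expansion of the whole bar: Σ αᵢΔT Lᵢ = 17.6×10⁻⁶×43×270 + 13.1×10⁻⁶×43×240 + 17.4×10⁻⁶×43×675 = 0.8446 mm.
The walls prevent any net length change, so an axial force P (same in every segment) develops. Compatibility: P · Σ Lᵢ/(AᵢEᵢ) = δ_free.
Σ Lᵢ/(AᵢEᵢ) = 270/(1475×111×10³) + 240/(1475×196×10³) + 675/(1125×113×10³) = 7.789×10⁻⁶ mm/N.
P = 0.8446 / 7.789×10⁻⁶ = 108400 N = 108.4 kN, compressive.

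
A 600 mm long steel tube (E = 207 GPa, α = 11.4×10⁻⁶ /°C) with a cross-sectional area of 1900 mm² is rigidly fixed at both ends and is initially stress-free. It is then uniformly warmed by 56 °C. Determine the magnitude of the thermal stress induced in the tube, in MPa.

σ ≈ 132 MPa (compressive)

With length fixed, the mechanical strain must cancel the thermal strain αΔT = 11.4×10⁻⁶ × 56 = 638.4×10⁻⁶.
Hence σ = E·αΔT = 207×10³ × 638.4×10⁻⁶ = 132.1 MPa, compressive.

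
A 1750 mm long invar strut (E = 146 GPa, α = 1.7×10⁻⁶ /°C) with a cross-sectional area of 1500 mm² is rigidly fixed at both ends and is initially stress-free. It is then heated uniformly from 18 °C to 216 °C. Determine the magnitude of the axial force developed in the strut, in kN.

P ≈ 73.7 kN (compressive)

The ends cannot move, so σ = EαΔT = 146×10³ × 1.7×10⁻⁶ × 198 = 49.14 MPa.
P = AEαΔT = 1500 × 146×10³ × 1.7×10⁻⁶ × 198 = 73.72 kN (compressive).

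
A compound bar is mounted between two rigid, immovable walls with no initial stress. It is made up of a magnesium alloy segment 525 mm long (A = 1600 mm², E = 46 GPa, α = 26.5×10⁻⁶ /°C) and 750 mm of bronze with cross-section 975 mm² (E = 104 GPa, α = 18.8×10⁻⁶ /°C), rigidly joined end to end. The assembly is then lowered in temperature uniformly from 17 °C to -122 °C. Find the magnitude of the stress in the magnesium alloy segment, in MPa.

Free thermal contraction of the whole bar: Σ αᵢΔT Lᵢ = 26.5×10⁻⁶×139×525 + 18.8×10⁻⁶×139×750 = 3.894 mm.
The rigid supports impose zero overall length change; the single axial force P common to all segments must satisfy P Σ Lᵢ/(AᵢEᵢ) = δ_free.
The series flexibility is Σ Lᵢ/(AᵢEᵢ) = 525/(1600×46×10³) + 750/(975×104×10³) = 1.453×10⁻⁵ mm/N.
Hence P = δ_free / Σ(L/AE) = 3.894/1.453×10⁻⁵ = 268 kN (tensile).
σ_{magnesium alloy} = P / A = 268000 / 1600 = 167.5 MPa.

σ ≈ 167 MPa (tensile)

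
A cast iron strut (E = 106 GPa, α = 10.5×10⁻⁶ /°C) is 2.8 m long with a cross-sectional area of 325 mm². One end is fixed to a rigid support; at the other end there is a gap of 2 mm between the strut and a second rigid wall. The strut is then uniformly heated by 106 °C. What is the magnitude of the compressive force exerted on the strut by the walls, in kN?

P ≈ 13.7 kN

Free thermal elongation = αΔT L = 10.5×10⁻⁶ × 106 × 2800 = 3.116 mm.
This exceeds the 2 mm gap, so the wall pushes back. The portion of expansion that must be recovered elastically is δ_free − gap = 3.116 − 2 = 1.116 mm.
Compatibility: PL/(AE) = 1.116 mm, so σ = P/A = E × (1.116/2800) = 42.26 MPa.
Force on the wall = σA = 42.26 × 325 mm² = 13.74 kN.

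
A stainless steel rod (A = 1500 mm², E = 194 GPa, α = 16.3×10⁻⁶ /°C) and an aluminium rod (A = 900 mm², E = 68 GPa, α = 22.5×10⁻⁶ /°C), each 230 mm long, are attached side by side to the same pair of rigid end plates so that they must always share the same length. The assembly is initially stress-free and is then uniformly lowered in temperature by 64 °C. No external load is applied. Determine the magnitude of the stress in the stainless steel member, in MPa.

Both members must finish at the same length. With the larger α, the aluminium tends to over-contract; the plates restrain it, putting the aluminium in tension and the stainless steel in compression. With no external load the two internal forces are equal and opposite, magnitude P.
Compatibility of the two members (thermal + elastic change equal): (α₁ − α₂)ΔT = P·[1/(A₁E₁) + 1/(A₂E₂)].
|α₁ − α₂|·ΔT = 6.2×10⁻⁶ × 64 = 0.0003968.
1/(A₁E₁) + 1/(A₂E₂) = 1/(1500×194×10³) + 1/(900×68×10³) = 1.978×10⁻⁸ N⁻¹.
P = 0.0003968 / 1.978×10⁻⁸ = 20060 N = 20.06 kN.
σ_{stainless steel} = P/A₁ = 20060/1500 = 13.38 MPa, compressive.

σ ≈ 13.4 MPa (compressive)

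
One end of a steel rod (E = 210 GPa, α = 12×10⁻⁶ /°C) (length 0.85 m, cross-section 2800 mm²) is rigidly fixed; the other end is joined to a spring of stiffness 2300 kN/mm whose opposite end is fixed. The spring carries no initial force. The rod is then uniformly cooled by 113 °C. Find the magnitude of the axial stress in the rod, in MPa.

σ ≈ 219 MPa (tensile)

The unrestrained thermal change is αΔT L = 12×10⁻⁶ × 113 × 850 = 1.153 mm.
Let P be the tensile force in the spring. The rod extends elastically by PL/(AE) and the spring stretches by P/k; together these equal δ_free.
So P = δ_free / [L/(AE) + 1/k] = 1.153 / [ 850/(2800×210×10³) + 1/(2300×10³) ].
P = 1.153 / 1.88×10⁻⁶ = 613000 N.
σ = P/A = 613000/2800 = 218.9 MPa.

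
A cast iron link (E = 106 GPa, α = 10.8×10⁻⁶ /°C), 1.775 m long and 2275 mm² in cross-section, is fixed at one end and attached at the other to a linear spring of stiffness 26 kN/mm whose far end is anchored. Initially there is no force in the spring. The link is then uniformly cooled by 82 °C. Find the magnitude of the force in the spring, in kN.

Free thermal contraction: δ_free = αΔT L = 10.8×10⁻⁶ × 82 × 1775 = 1.572 mm.
With a force P in the spring, the elastic change of the link is PL/(AE) and that of the spring is P/k; compatibility requires their sum to equal δ_free.
P [ L/(AE) + 1/k ] = δ_free → P [ 1775/(2275×106×10³) + 1/(26×10³) ] = 1.572.
P = 1.572 / 4.582×10⁻⁵ = 34310 N.

P ≈ 34.3 kN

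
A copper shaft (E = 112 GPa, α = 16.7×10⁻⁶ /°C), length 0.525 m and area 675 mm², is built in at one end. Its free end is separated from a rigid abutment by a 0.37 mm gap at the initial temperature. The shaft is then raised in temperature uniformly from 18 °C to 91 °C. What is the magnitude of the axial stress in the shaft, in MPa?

Unrestrained expansion: δ_free = αΔT L = 16.7×10⁻⁶ × 73 × 525 = 0.64 mm.
After closing the 0.37 mm clearance, 0.64 − 0.37 = 0.27 mm of expansion remains to be suppressed by the wall.
That suppressed elongation corresponds to σ = E·Δ/L = 112×10³ × 0.27/525 = 57.61 MPa.

σ ≈ 57.6 MPa (compressive)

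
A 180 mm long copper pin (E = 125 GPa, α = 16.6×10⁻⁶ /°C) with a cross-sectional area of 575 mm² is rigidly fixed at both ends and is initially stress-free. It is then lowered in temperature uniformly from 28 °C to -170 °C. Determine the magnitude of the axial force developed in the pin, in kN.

Full restraint means ε = 0, so the stress is σ = EαΔT = 125×10³ × 16.6×10⁻⁶ × 198 = 410.9 MPa.
Axial force P = σA = 410.9 × 575 = 236200 N = 236.2 kN, tensile.

P ≈ 236 kN (tensile)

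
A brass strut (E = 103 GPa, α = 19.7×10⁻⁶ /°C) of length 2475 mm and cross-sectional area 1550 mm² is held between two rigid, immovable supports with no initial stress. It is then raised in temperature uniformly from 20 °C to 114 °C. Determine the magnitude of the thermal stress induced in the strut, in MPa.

With length fixed, the mechanical strain must cancel the thermal strain αΔT = 19.7×10⁻⁶ × 94 = 1851.8×10⁻⁶.
The stress required to suppress this strain is σ = Eε = 103×10³ × 1851.8×10⁻⁶ = 190.7 MPa, compressive since the strut is trying to expand.

σ ≈ 191 MPa (compressive)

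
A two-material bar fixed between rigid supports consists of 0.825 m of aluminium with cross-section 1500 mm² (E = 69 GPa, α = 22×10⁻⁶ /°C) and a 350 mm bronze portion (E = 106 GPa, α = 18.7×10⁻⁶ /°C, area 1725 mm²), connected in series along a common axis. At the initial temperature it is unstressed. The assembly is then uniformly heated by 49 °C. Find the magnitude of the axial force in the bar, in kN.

If the supports were absent, the total length change would be Σ αᵢΔT Lᵢ = 22×10⁻⁶×49×825 + 18.7×10⁻⁶×49×350 = 1.21 mm.
Since the ends are fixed, an axial force P builds up, equal in every segment, with P · Σ Lᵢ/(AᵢEᵢ) = δ_free.
Σ Lᵢ/(AᵢEᵢ) = 825/(1500×69×10³) + 350/(1725×106×10³) = 9.885×10⁻⁶ mm/N.
P = 1.21 / 9.885×10⁻⁶ = 122400 N = 122.4 kN, compressive.

P ≈ 122 kN (compressive)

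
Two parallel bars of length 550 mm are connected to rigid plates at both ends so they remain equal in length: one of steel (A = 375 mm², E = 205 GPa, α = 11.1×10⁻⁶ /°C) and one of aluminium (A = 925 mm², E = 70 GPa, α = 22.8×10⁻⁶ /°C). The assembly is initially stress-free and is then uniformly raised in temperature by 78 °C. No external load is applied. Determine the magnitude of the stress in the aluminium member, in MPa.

σ ≈ 34.7 MPa (compressive)

Both members must finish at the same length. With the larger α, the aluminium tends to over-expand; the plates restrain it, putting the aluminium in compression and the steel in tension. With no external load the two internal forces are equal and opposite, magnitude P.
Equating the net (thermal + elastic) strains gives |α₁ − α₂|·ΔT = P·[1/(A₁E₁) + 1/(A₂E₂)].
|α₁ − α₂|·ΔT = 11.7×10⁻⁶ × 78 = 0.0009126.
1/(A₁E₁) + 1/(A₂E₂) = 1/(375×205×10³) + 1/(925×70×10³) = 2.845×10⁻⁸ N⁻¹.
P = 0.0009126 / 2.845×10⁻⁸ = 32070 N = 32.07 kN.
σ_{aluminium} = P/A₂ = 32070/925 = 34.68 MPa, compressive.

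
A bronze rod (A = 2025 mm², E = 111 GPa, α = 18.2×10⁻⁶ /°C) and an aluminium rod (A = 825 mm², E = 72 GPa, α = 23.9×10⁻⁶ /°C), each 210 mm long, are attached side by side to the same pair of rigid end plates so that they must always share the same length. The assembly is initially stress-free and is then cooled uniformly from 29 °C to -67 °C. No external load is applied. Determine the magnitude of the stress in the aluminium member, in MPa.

σ ≈ 31.2 MPa (tensile)

The aluminium has the larger α, so on cooling it would change length more than the bronze if both were free. The rigid plates force a common final length, so the aluminium is put into tension and the bronze into compression, with equal and opposite forces P (no external load).
Equating the net (thermal + elastic) strains gives |α₁ − α₂|·ΔT = P·[1/(A₁E₁) + 1/(A₂E₂)].
|α₁ − α₂|·ΔT = 5.7×10⁻⁶ × 96 = 0.0005472.
1/(A₁E₁) + 1/(A₂E₂) = 1/(2025×111×10³) + 1/(825×72×10³) = 2.128×10⁻⁸ N⁻¹.
P = 0.0005472 / 2.128×10⁻⁸ = 25710 N = 25.71 kN.
σ_{aluminium} = P/A₂ = 25710/825 = 31.16 MPa, tensile.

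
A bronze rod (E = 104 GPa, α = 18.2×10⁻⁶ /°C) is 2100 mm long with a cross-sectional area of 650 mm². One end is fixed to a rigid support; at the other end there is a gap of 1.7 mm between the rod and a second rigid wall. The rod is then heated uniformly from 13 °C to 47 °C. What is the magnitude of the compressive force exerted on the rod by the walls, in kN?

P ≈ 0 kN

If the wall were absent the rod would grow by αΔT L = 18.2×10⁻⁶ × 34 × 2100 = 1.299 mm.
Since δ_free = 1.3 mm is less than the 1.7 mm gap, the rod never touches the wall. No axial force develops.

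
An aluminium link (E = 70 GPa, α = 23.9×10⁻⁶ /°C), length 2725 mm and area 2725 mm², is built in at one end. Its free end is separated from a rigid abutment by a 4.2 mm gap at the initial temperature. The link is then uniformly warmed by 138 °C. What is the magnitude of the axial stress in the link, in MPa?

If the wall were absent the link would grow by αΔT L = 23.9×10⁻⁶ × 138 × 2725 = 8.988 mm.
The gap closes (δ_free > 4.2 mm) and the wall then resists a further 8.988 − 4.2 = 4.788 mm of expansion.
Compatibility: PL/(AE) = 4.788 mm, so σ = P/A = E × (4.788/2725) = 123 MPa.

σ ≈ 123 MPa (compressive)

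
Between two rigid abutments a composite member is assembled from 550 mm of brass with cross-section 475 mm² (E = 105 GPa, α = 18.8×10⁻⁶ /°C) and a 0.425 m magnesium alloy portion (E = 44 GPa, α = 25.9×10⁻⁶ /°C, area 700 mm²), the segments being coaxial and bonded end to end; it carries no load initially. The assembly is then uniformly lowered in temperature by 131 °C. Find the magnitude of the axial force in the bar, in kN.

Free thermal contraction of the whole bar: Σ αᵢΔT Lᵢ = 18.8×10⁻⁶×131×550 + 25.9×10⁻⁶×131×425 = 2.797 mm.
The walls prevent any net length change, so an axial force P (same in every segment) develops. Compatibility: P · Σ Lᵢ/(AᵢEᵢ) = δ_free.
Σ Lᵢ/(AᵢEᵢ) = 550/(475×105×10³) + 425/(700×44×10³) = 2.483×10⁻⁵ mm/N.
Hence P = δ_free / Σ(L/AE) = 2.797/2.483×10⁻⁵ = 112.6 kN (tensile).

P ≈ 113 kN (tensile)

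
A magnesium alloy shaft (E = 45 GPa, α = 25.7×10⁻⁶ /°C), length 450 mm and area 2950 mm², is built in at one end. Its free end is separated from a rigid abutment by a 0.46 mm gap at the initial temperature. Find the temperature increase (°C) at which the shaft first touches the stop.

The gap closes when αΔT L = 0.46 mm, since the shaft is still unstressed at that instant.
ΔT = 0.46 / (25.7×10⁻⁶ × 450) = 39.78 °C.

ΔT ≈ 39.8 °C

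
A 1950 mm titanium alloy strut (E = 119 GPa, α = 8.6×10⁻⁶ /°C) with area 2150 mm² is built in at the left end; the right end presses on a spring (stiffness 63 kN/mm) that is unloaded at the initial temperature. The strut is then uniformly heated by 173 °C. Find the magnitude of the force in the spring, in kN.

P ≈ 123 kN

Free thermal expansion: δ_free = αΔT L = 8.6×10⁻⁶ × 173 × 1950 = 2.901 mm.
With a force P in the spring, the elastic change of the strut is PL/(AE) and that of the spring is P/k; compatibility requires their sum to equal δ_free.
P [ L/(AE) + 1/k ] = δ_free → P [ 1950/(2150×119×10³) + 1/(63×10³) ] = 2.901.
P = 2.901 / 2.349×10⁻⁵ = 123500 N.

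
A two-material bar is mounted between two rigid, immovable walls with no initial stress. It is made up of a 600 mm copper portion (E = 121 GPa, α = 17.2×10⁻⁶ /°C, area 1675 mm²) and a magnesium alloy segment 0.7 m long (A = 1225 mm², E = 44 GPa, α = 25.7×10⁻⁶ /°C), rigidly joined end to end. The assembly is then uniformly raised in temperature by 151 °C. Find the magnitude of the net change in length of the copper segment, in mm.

|ΔL| ≈ 0.765 mm

Free thermal expansion of the whole bar: Σ αᵢΔT Lᵢ = 17.2×10⁻⁶×151×600 + 25.7×10⁻⁶×151×700 = 4.275 mm.
The walls prevent any net length change, so an axial force P (same in every segment) develops. Compatibility: P · Σ Lᵢ/(AᵢEᵢ) = δ_free.
The series flexibility is Σ Lᵢ/(AᵢEᵢ) = 600/(1675×121×10³) + 700/(1225×44×10³) = 1.595×10⁻⁵ mm/N.
P = 4.275 / 1.595×10⁻⁵ = 268100 N = 268.1 kN, compressive.
For the copper segment, free thermal change = 17.2×10⁻⁶×151×600 = 1.558 mm and elastic change from P = 268100×600/(1675×121×10³) = 0.7936 mm; these oppose, so the net change is 0.765 mm (segment lengthens).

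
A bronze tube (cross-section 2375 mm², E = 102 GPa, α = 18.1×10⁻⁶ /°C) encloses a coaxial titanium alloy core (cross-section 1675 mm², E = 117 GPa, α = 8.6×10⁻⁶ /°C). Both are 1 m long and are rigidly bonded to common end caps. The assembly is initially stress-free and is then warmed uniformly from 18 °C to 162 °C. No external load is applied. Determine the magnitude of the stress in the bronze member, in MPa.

Both members must finish at the same length. With the larger α, the bronze tends to over-expand; the plates restrain it, putting the bronze in compression and the titanium alloy in tension. With no external load the two internal forces are equal and opposite, magnitude P.
Setting the final lengths equal and cancelling L: (α₁ − α₂)ΔT = P/(A₁E₁) + P/(A₂E₂).
|α₁ − α₂|·ΔT = 9.5×10⁻⁶ × 144 = 0.001368.
1/(A₁E₁) + 1/(A₂E₂) = 1/(2375×102×10³) + 1/(1675×117×10³) = 9.231×10⁻⁹ N⁻¹.
P = 0.001368 / 9.231×10⁻⁹ = 148200 N = 148.2 kN.
σ_{bronze} = P/A₁ = 148200/2375 = 62.4 MPa, compressive.

σ ≈ 62.4 MPa (compressive)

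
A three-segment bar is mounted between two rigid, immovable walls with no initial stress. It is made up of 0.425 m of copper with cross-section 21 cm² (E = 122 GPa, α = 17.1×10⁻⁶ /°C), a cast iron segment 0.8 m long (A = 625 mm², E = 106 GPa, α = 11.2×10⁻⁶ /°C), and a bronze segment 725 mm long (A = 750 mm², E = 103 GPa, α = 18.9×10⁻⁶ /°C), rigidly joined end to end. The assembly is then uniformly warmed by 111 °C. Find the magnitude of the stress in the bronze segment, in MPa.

If the supports were absent, the total length change would be Σ αᵢΔT Lᵢ = 17.1×10⁻⁶×111×425 + 11.2×10⁻⁶×111×800 + 18.9×10⁻⁶×111×725 = 3.322 mm.
Since the ends are fixed, an axial force P builds up, equal in every segment, with P · Σ Lᵢ/(AᵢEᵢ) = δ_free.
The series flexibility is Σ Lᵢ/(AᵢEᵢ) = 425/(2100×122×10³) + 800/(625×106×10³) + 725/(750×103×10³) = 2.312×10⁻⁵ mm/N.
P = 3.322 / 2.312×10⁻⁵ = 143700 N = 143.7 kN, compressive.
σ_{bronze} = P / A = 143700 / 750 = 191.6 MPa.

σ ≈ 192 MPa (compressive)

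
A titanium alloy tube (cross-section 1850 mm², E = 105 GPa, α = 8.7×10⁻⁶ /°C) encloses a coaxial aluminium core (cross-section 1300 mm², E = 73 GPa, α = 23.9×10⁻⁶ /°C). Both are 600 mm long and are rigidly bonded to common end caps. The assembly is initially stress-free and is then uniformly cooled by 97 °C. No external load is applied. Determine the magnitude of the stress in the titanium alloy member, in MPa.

Both members must finish at the same length. With the larger α, the aluminium tends to over-contract; the plates restrain it, putting the aluminium in tension and the titanium alloy in compression. With no external load the two internal forces are equal and opposite, magnitude P.
Compatibility of the two members (thermal + elastic change equal): (α₁ − α₂)ΔT = P·[1/(A₁E₁) + 1/(A₂E₂)].
|α₁ − α₂|·ΔT = 15.2×10⁻⁶ × 97 = 0.001474.
1/(A₁E₁) + 1/(A₂E₂) = 1/(1850×105×10³) + 1/(1300×73×10³) = 1.569×10⁻⁸ N⁻¹.
So P = 0.001474 / 1.569×10⁻⁸ = 94 kN.
σ_{titanium alloy} = P/A₁ = 94000/1850 = 50.81 MPa, compressive.

σ ≈ 50.8 MPa (compressive)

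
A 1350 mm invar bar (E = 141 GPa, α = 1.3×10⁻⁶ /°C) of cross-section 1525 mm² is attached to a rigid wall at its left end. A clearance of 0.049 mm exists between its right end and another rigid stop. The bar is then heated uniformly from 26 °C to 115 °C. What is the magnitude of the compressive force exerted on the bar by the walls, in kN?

P ≈ 17.1 kN

If the wall were absent the bar would grow by αΔT L = 1.3×10⁻⁶ × 89 × 1350 = 0.1562 mm.
This exceeds the 0.049 mm gap, so the wall pushes back. The portion of expansion that must be recovered elastically is δ_free − gap = 0.1562 − 0.049 = 0.1072 mm.
So σ = E(δ_free − g)/L = 141×10³ × 0.1072/1350 = 11.2 MPa.
Force on the wall = σA = 11.2 × 1525 mm² = 17.07 kN.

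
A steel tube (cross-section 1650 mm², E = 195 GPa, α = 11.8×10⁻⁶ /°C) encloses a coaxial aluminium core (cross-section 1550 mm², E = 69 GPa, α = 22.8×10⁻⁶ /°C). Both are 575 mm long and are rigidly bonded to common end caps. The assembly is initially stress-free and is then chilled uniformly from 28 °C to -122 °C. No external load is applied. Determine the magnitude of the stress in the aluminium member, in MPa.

σ ≈ 85.4 MPa (tensile)

Both members must finish at the same length. With the larger α, the aluminium tends to over-contract; the plates restrain it, putting the aluminium in tension and the steel in compression. With no external load the two internal forces are equal and opposite, magnitude P.
Equating the net (thermal + elastic) strains gives |α₁ − α₂|·ΔT = P·[1/(A₁E₁) + 1/(A₂E₂)].
|α₁ − α₂|·ΔT = 11×10⁻⁶ × 150 = 0.00165.
1/(A₁E₁) + 1/(A₂E₂) = 1/(1650×195×10³) + 1/(1550×69×10³) = 1.246×10⁻⁸ N⁻¹.
P = 0.00165 / 1.246×10⁻⁸ = 132400 N = 132.4 kN.
σ_{aluminium} = P/A₂ = 132400/1550 = 85.45 MPa, tensile.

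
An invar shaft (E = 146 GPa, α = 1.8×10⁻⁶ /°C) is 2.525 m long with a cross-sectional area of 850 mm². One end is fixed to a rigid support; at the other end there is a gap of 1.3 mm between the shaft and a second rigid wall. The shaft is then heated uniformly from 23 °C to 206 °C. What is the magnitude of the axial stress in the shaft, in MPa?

If the wall were absent the shaft would grow by αΔT L = 1.8×10⁻⁶ × 183 × 2525 = 0.8317 mm.
This is smaller than the 1.3 mm clearance, so the shaft expands freely without reaching the stop — the stress is zero.

σ ≈ 0 MPa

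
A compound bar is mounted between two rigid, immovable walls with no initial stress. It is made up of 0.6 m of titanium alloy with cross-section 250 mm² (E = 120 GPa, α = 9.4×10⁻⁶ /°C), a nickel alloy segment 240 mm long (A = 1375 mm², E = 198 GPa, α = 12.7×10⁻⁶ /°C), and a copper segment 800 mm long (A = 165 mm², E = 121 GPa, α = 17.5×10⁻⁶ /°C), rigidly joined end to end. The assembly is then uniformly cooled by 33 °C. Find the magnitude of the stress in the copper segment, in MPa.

σ ≈ 74.4 MPa (tensile)

With the walls removed the bar would change length by δ_free = Σ αᵢΔT Lᵢ = 9.4×10⁻⁶×33×600 + 12.7×10⁻⁶×33×240 + 17.5×10⁻⁶×33×800 = 0.7487 mm.
The walls prevent any net length change, so an axial force P (same in every segment) develops. Compatibility: P · Σ Lᵢ/(AᵢEᵢ) = δ_free.
Σ Lᵢ/(AᵢEᵢ) = 600/(250×120×10³) + 240/(1375×198×10³) + 800/(165×121×10³) = 6.095×10⁻⁵ mm/N.
So P = 0.7487 / 6.095×10⁻⁵ = 12.28 kN, tensile.
σ_{copper} = P / A = 12280 / 165 = 74.45 MPa.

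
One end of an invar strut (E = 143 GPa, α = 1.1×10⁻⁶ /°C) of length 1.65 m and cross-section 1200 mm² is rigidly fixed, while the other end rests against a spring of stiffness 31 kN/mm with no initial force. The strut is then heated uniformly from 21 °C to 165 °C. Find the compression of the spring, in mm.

δ ≈ 0.201 mm

If the spring were absent the strut would lengthen by αΔT L = 1.1×10⁻⁶ × 144 × 1650 = 0.2614 mm.
Let P be the compressive force at the spring. The strut shortens elastically by PL/(AE) and the spring compresses by P/k; together these equal δ_free.
P [ L/(AE) + 1/k ] = δ_free → P [ 1650/(1200×143×10³) + 1/(31×10³) ] = 0.2614.
P = 0.2614 / 4.187×10⁻⁵ = 6242 N.
Spring compression = P/k = 6242/(31×10³) = 0.2013 mm.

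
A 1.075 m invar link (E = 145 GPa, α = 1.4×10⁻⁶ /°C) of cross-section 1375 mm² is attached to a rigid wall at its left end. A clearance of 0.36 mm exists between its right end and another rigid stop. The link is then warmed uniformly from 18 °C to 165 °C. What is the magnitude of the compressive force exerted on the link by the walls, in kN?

If the wall were absent the link would grow by αΔT L = 1.4×10⁻⁶ × 147 × 1075 = 0.2212 mm.
Since δ_free = 0.221 mm is less than the 0.36 mm gap, the link never touches the wall. No axial force develops.

P ≈ 0 kN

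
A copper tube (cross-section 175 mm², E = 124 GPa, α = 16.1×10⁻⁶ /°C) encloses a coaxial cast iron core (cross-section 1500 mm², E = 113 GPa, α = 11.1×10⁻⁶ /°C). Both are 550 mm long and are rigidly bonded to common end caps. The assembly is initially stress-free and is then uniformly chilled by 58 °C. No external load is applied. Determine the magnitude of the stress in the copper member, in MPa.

The copper has the larger α, so on cooling it would change length more than the cast iron if both were free. The rigid plates force a common final length, so the copper is put into tension and the cast iron into compression, with equal and opposite forces P (no external load).
Setting the final lengths equal and cancelling L: (α₁ − α₂)ΔT = P/(A₁E₁) + P/(A₂E₂).
|α₁ − α₂|·ΔT = 5×10⁻⁶ × 58 = 0.00029.
1/(A₁E₁) + 1/(A₂E₂) = 1/(175×124×10³) + 1/(1500×113×10³) = 5.198×10⁻⁸ N⁻¹.
So P = 0.00029 / 5.198×10⁻⁸ = 5.579 kN.
σ_{copper} = P/A₁ = 5579/175 = 31.88 MPa, tensile.

σ ≈ 31.9 MPa (tensile)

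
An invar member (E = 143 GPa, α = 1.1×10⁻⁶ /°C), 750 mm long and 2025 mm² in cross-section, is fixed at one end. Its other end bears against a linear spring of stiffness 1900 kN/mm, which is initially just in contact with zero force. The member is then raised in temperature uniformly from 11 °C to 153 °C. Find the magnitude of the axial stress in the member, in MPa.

σ ≈ 18.6 MPa (compressive)

The unrestrained thermal change is αΔT L = 1.1×10⁻⁶ × 142 × 750 = 0.1172 mm.
With a force P in the spring, the elastic change of the member is PL/(AE) and that of the spring is P/k; compatibility requires their sum to equal δ_free.
So P = δ_free / [L/(AE) + 1/k] = 0.1172 / [ 750/(2025×143×10³) + 1/(1900×10³) ].
P = 0.1172 / 3.116×10⁻⁶ = 37590 N.
σ = P/A = 37590/2025 = 18.56 MPa.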